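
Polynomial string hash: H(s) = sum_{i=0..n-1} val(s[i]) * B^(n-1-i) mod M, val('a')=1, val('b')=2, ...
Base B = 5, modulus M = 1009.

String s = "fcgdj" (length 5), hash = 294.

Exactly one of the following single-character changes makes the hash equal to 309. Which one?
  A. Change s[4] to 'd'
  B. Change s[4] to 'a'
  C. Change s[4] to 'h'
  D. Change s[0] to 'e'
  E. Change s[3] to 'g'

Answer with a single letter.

Answer: E

Derivation:
Option A: s[4]='j'->'d', delta=(4-10)*5^0 mod 1009 = 1003, hash=294+1003 mod 1009 = 288
Option B: s[4]='j'->'a', delta=(1-10)*5^0 mod 1009 = 1000, hash=294+1000 mod 1009 = 285
Option C: s[4]='j'->'h', delta=(8-10)*5^0 mod 1009 = 1007, hash=294+1007 mod 1009 = 292
Option D: s[0]='f'->'e', delta=(5-6)*5^4 mod 1009 = 384, hash=294+384 mod 1009 = 678
Option E: s[3]='d'->'g', delta=(7-4)*5^1 mod 1009 = 15, hash=294+15 mod 1009 = 309 <-- target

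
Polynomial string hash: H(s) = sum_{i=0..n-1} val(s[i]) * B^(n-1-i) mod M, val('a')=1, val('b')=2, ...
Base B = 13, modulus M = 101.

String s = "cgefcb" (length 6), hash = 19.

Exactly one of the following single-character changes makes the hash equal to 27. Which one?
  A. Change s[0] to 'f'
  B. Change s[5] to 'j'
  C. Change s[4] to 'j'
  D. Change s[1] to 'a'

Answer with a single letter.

Option A: s[0]='c'->'f', delta=(6-3)*13^5 mod 101 = 51, hash=19+51 mod 101 = 70
Option B: s[5]='b'->'j', delta=(10-2)*13^0 mod 101 = 8, hash=19+8 mod 101 = 27 <-- target
Option C: s[4]='c'->'j', delta=(10-3)*13^1 mod 101 = 91, hash=19+91 mod 101 = 9
Option D: s[1]='g'->'a', delta=(1-7)*13^4 mod 101 = 31, hash=19+31 mod 101 = 50

Answer: B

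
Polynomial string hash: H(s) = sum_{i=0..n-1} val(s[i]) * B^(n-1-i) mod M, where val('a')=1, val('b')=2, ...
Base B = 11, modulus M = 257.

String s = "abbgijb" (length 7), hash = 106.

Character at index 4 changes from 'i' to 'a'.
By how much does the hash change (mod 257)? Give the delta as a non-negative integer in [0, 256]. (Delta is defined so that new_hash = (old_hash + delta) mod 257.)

Delta formula: (val(new) - val(old)) * B^(n-1-k) mod M
  val('a') - val('i') = 1 - 9 = -8
  B^(n-1-k) = 11^2 mod 257 = 121
  Delta = -8 * 121 mod 257 = 60

Answer: 60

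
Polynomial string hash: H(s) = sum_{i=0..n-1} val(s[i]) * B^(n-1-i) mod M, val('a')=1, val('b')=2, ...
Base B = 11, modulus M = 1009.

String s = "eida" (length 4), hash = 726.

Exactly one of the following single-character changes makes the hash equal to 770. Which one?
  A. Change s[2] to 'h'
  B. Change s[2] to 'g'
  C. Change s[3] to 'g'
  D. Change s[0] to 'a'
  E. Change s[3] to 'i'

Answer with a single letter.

Option A: s[2]='d'->'h', delta=(8-4)*11^1 mod 1009 = 44, hash=726+44 mod 1009 = 770 <-- target
Option B: s[2]='d'->'g', delta=(7-4)*11^1 mod 1009 = 33, hash=726+33 mod 1009 = 759
Option C: s[3]='a'->'g', delta=(7-1)*11^0 mod 1009 = 6, hash=726+6 mod 1009 = 732
Option D: s[0]='e'->'a', delta=(1-5)*11^3 mod 1009 = 730, hash=726+730 mod 1009 = 447
Option E: s[3]='a'->'i', delta=(9-1)*11^0 mod 1009 = 8, hash=726+8 mod 1009 = 734

Answer: A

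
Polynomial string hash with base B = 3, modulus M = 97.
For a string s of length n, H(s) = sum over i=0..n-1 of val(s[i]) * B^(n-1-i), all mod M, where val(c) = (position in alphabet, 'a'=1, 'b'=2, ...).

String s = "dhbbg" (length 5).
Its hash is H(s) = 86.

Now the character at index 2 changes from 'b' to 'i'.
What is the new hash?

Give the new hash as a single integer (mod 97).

Answer: 52

Derivation:
val('b') = 2, val('i') = 9
Position k = 2, exponent = n-1-k = 2
B^2 mod M = 3^2 mod 97 = 9
Delta = (9 - 2) * 9 mod 97 = 63
New hash = (86 + 63) mod 97 = 52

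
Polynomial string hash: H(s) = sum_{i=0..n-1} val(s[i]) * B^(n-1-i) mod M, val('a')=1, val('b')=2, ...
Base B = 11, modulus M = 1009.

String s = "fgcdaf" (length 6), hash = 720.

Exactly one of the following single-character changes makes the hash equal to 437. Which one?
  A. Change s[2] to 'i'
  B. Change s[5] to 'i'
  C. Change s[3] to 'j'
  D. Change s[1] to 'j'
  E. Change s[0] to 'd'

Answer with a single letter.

Answer: C

Derivation:
Option A: s[2]='c'->'i', delta=(9-3)*11^3 mod 1009 = 923, hash=720+923 mod 1009 = 634
Option B: s[5]='f'->'i', delta=(9-6)*11^0 mod 1009 = 3, hash=720+3 mod 1009 = 723
Option C: s[3]='d'->'j', delta=(10-4)*11^2 mod 1009 = 726, hash=720+726 mod 1009 = 437 <-- target
Option D: s[1]='g'->'j', delta=(10-7)*11^4 mod 1009 = 536, hash=720+536 mod 1009 = 247
Option E: s[0]='f'->'d', delta=(4-6)*11^5 mod 1009 = 778, hash=720+778 mod 1009 = 489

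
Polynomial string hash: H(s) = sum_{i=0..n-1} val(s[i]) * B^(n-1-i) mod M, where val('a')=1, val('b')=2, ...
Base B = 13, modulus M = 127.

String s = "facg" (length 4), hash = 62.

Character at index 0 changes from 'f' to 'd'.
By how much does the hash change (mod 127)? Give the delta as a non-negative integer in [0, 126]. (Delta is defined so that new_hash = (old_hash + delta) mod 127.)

Answer: 51

Derivation:
Delta formula: (val(new) - val(old)) * B^(n-1-k) mod M
  val('d') - val('f') = 4 - 6 = -2
  B^(n-1-k) = 13^3 mod 127 = 38
  Delta = -2 * 38 mod 127 = 51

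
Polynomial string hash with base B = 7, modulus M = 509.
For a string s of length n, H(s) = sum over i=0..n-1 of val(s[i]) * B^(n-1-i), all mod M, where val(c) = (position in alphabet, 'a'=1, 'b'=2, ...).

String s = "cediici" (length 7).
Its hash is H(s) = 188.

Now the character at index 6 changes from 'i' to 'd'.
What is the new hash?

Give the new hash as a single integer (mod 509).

val('i') = 9, val('d') = 4
Position k = 6, exponent = n-1-k = 0
B^0 mod M = 7^0 mod 509 = 1
Delta = (4 - 9) * 1 mod 509 = 504
New hash = (188 + 504) mod 509 = 183

Answer: 183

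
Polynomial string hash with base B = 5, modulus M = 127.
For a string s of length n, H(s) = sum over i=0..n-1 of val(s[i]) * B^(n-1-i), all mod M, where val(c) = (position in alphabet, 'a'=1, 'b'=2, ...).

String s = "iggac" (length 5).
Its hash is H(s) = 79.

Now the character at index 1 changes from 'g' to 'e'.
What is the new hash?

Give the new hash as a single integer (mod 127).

val('g') = 7, val('e') = 5
Position k = 1, exponent = n-1-k = 3
B^3 mod M = 5^3 mod 127 = 125
Delta = (5 - 7) * 125 mod 127 = 4
New hash = (79 + 4) mod 127 = 83

Answer: 83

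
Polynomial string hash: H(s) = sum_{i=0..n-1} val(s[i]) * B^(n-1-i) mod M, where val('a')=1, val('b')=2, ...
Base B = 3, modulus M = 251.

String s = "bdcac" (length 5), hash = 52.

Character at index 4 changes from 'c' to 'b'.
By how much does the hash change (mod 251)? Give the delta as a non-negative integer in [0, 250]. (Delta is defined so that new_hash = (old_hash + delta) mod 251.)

Delta formula: (val(new) - val(old)) * B^(n-1-k) mod M
  val('b') - val('c') = 2 - 3 = -1
  B^(n-1-k) = 3^0 mod 251 = 1
  Delta = -1 * 1 mod 251 = 250

Answer: 250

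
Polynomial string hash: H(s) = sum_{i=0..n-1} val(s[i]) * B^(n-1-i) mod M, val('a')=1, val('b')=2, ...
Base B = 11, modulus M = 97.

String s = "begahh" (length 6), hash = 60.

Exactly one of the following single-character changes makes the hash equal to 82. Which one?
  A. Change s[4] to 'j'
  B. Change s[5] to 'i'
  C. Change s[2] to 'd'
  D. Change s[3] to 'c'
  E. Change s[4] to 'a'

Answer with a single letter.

Answer: A

Derivation:
Option A: s[4]='h'->'j', delta=(10-8)*11^1 mod 97 = 22, hash=60+22 mod 97 = 82 <-- target
Option B: s[5]='h'->'i', delta=(9-8)*11^0 mod 97 = 1, hash=60+1 mod 97 = 61
Option C: s[2]='g'->'d', delta=(4-7)*11^3 mod 97 = 81, hash=60+81 mod 97 = 44
Option D: s[3]='a'->'c', delta=(3-1)*11^2 mod 97 = 48, hash=60+48 mod 97 = 11
Option E: s[4]='h'->'a', delta=(1-8)*11^1 mod 97 = 20, hash=60+20 mod 97 = 80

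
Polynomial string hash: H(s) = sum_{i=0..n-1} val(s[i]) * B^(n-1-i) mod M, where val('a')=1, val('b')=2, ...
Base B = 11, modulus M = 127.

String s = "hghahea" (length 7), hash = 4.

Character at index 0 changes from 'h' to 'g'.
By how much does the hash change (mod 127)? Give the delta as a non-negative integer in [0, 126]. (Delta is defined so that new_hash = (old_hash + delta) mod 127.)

Answer: 89

Derivation:
Delta formula: (val(new) - val(old)) * B^(n-1-k) mod M
  val('g') - val('h') = 7 - 8 = -1
  B^(n-1-k) = 11^6 mod 127 = 38
  Delta = -1 * 38 mod 127 = 89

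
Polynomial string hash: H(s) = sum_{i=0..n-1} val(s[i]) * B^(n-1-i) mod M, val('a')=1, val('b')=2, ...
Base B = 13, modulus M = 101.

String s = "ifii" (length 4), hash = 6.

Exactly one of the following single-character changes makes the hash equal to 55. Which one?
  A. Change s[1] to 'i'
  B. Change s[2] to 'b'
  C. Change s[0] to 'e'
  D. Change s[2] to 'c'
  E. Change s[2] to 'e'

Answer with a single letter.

Option A: s[1]='f'->'i', delta=(9-6)*13^2 mod 101 = 2, hash=6+2 mod 101 = 8
Option B: s[2]='i'->'b', delta=(2-9)*13^1 mod 101 = 10, hash=6+10 mod 101 = 16
Option C: s[0]='i'->'e', delta=(5-9)*13^3 mod 101 = 100, hash=6+100 mod 101 = 5
Option D: s[2]='i'->'c', delta=(3-9)*13^1 mod 101 = 23, hash=6+23 mod 101 = 29
Option E: s[2]='i'->'e', delta=(5-9)*13^1 mod 101 = 49, hash=6+49 mod 101 = 55 <-- target

Answer: E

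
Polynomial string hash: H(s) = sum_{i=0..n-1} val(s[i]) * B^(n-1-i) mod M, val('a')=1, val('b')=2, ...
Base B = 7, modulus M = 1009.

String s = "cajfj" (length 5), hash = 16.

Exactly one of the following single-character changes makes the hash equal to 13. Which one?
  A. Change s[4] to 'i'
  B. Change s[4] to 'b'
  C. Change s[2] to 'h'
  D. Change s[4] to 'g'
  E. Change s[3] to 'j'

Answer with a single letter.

Option A: s[4]='j'->'i', delta=(9-10)*7^0 mod 1009 = 1008, hash=16+1008 mod 1009 = 15
Option B: s[4]='j'->'b', delta=(2-10)*7^0 mod 1009 = 1001, hash=16+1001 mod 1009 = 8
Option C: s[2]='j'->'h', delta=(8-10)*7^2 mod 1009 = 911, hash=16+911 mod 1009 = 927
Option D: s[4]='j'->'g', delta=(7-10)*7^0 mod 1009 = 1006, hash=16+1006 mod 1009 = 13 <-- target
Option E: s[3]='f'->'j', delta=(10-6)*7^1 mod 1009 = 28, hash=16+28 mod 1009 = 44

Answer: D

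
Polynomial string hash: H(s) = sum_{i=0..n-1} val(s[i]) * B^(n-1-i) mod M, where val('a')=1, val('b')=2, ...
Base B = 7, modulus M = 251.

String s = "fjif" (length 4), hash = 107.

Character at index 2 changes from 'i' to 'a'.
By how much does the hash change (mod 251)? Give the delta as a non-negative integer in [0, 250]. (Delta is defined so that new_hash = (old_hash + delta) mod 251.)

Answer: 195

Derivation:
Delta formula: (val(new) - val(old)) * B^(n-1-k) mod M
  val('a') - val('i') = 1 - 9 = -8
  B^(n-1-k) = 7^1 mod 251 = 7
  Delta = -8 * 7 mod 251 = 195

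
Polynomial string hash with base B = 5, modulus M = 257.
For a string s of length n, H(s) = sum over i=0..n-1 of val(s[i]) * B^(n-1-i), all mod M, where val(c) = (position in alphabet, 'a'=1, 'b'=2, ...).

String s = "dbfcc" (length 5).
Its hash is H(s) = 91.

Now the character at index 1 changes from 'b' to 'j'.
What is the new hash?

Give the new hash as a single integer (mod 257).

val('b') = 2, val('j') = 10
Position k = 1, exponent = n-1-k = 3
B^3 mod M = 5^3 mod 257 = 125
Delta = (10 - 2) * 125 mod 257 = 229
New hash = (91 + 229) mod 257 = 63

Answer: 63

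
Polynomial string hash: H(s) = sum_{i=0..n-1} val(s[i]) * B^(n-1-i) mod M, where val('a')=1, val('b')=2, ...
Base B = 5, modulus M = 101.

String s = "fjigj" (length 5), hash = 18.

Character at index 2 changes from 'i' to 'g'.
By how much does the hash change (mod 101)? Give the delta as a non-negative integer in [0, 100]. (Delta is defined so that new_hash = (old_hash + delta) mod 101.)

Delta formula: (val(new) - val(old)) * B^(n-1-k) mod M
  val('g') - val('i') = 7 - 9 = -2
  B^(n-1-k) = 5^2 mod 101 = 25
  Delta = -2 * 25 mod 101 = 51

Answer: 51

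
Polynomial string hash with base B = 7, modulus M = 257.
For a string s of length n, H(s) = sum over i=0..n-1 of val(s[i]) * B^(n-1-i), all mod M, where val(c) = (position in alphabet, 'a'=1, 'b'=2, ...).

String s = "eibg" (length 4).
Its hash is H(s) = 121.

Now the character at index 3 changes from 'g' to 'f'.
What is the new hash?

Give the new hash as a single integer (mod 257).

Answer: 120

Derivation:
val('g') = 7, val('f') = 6
Position k = 3, exponent = n-1-k = 0
B^0 mod M = 7^0 mod 257 = 1
Delta = (6 - 7) * 1 mod 257 = 256
New hash = (121 + 256) mod 257 = 120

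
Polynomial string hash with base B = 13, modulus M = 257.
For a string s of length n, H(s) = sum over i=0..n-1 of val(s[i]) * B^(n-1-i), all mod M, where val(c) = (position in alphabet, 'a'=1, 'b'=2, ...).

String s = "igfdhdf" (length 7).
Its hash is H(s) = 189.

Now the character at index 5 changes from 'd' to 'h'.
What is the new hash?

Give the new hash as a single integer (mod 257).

Answer: 241

Derivation:
val('d') = 4, val('h') = 8
Position k = 5, exponent = n-1-k = 1
B^1 mod M = 13^1 mod 257 = 13
Delta = (8 - 4) * 13 mod 257 = 52
New hash = (189 + 52) mod 257 = 241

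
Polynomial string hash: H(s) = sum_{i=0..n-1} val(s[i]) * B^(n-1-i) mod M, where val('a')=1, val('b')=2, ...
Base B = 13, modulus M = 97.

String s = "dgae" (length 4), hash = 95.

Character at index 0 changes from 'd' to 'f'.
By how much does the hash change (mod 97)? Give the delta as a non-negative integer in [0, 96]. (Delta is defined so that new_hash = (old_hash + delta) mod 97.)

Answer: 29

Derivation:
Delta formula: (val(new) - val(old)) * B^(n-1-k) mod M
  val('f') - val('d') = 6 - 4 = 2
  B^(n-1-k) = 13^3 mod 97 = 63
  Delta = 2 * 63 mod 97 = 29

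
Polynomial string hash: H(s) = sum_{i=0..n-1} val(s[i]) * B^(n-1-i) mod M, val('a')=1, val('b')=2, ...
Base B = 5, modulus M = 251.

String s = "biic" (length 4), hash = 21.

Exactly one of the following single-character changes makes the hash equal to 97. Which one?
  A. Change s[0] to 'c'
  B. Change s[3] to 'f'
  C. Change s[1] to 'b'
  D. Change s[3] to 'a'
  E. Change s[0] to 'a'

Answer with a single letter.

Option A: s[0]='b'->'c', delta=(3-2)*5^3 mod 251 = 125, hash=21+125 mod 251 = 146
Option B: s[3]='c'->'f', delta=(6-3)*5^0 mod 251 = 3, hash=21+3 mod 251 = 24
Option C: s[1]='i'->'b', delta=(2-9)*5^2 mod 251 = 76, hash=21+76 mod 251 = 97 <-- target
Option D: s[3]='c'->'a', delta=(1-3)*5^0 mod 251 = 249, hash=21+249 mod 251 = 19
Option E: s[0]='b'->'a', delta=(1-2)*5^3 mod 251 = 126, hash=21+126 mod 251 = 147

Answer: C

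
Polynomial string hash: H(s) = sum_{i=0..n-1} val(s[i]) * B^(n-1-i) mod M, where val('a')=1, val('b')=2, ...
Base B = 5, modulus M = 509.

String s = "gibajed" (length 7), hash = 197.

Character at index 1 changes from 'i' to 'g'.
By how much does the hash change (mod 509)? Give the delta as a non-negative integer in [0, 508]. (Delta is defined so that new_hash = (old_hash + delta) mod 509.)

Delta formula: (val(new) - val(old)) * B^(n-1-k) mod M
  val('g') - val('i') = 7 - 9 = -2
  B^(n-1-k) = 5^5 mod 509 = 71
  Delta = -2 * 71 mod 509 = 367

Answer: 367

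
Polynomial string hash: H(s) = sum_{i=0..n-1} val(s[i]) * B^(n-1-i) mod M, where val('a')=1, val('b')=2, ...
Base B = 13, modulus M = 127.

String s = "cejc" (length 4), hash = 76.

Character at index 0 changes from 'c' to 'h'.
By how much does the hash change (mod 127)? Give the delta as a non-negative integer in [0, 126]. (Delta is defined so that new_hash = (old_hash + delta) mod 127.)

Delta formula: (val(new) - val(old)) * B^(n-1-k) mod M
  val('h') - val('c') = 8 - 3 = 5
  B^(n-1-k) = 13^3 mod 127 = 38
  Delta = 5 * 38 mod 127 = 63

Answer: 63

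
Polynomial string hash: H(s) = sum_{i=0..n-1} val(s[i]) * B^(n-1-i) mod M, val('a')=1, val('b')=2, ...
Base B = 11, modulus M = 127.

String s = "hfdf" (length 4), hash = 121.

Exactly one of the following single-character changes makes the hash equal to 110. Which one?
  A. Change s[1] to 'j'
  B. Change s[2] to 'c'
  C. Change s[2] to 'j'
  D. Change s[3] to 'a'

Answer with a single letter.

Answer: B

Derivation:
Option A: s[1]='f'->'j', delta=(10-6)*11^2 mod 127 = 103, hash=121+103 mod 127 = 97
Option B: s[2]='d'->'c', delta=(3-4)*11^1 mod 127 = 116, hash=121+116 mod 127 = 110 <-- target
Option C: s[2]='d'->'j', delta=(10-4)*11^1 mod 127 = 66, hash=121+66 mod 127 = 60
Option D: s[3]='f'->'a', delta=(1-6)*11^0 mod 127 = 122, hash=121+122 mod 127 = 116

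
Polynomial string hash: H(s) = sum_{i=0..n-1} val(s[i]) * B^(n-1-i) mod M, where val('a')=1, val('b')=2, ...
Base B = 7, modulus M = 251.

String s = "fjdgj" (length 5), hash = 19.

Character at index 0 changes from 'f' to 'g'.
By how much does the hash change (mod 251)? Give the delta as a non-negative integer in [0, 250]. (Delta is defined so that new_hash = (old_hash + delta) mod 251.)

Answer: 142

Derivation:
Delta formula: (val(new) - val(old)) * B^(n-1-k) mod M
  val('g') - val('f') = 7 - 6 = 1
  B^(n-1-k) = 7^4 mod 251 = 142
  Delta = 1 * 142 mod 251 = 142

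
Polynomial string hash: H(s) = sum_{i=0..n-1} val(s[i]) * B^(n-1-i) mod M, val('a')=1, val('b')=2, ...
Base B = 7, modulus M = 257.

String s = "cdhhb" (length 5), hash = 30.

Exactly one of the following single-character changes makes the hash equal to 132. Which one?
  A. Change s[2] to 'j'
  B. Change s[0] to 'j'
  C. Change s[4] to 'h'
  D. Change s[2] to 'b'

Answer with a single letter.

Option A: s[2]='h'->'j', delta=(10-8)*7^2 mod 257 = 98, hash=30+98 mod 257 = 128
Option B: s[0]='c'->'j', delta=(10-3)*7^4 mod 257 = 102, hash=30+102 mod 257 = 132 <-- target
Option C: s[4]='b'->'h', delta=(8-2)*7^0 mod 257 = 6, hash=30+6 mod 257 = 36
Option D: s[2]='h'->'b', delta=(2-8)*7^2 mod 257 = 220, hash=30+220 mod 257 = 250

Answer: B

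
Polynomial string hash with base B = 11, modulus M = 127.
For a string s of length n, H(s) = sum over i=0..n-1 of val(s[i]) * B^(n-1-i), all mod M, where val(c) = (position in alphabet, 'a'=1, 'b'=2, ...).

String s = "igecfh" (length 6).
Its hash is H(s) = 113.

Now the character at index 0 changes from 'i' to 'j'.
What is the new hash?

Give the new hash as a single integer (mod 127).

val('i') = 9, val('j') = 10
Position k = 0, exponent = n-1-k = 5
B^5 mod M = 11^5 mod 127 = 15
Delta = (10 - 9) * 15 mod 127 = 15
New hash = (113 + 15) mod 127 = 1

Answer: 1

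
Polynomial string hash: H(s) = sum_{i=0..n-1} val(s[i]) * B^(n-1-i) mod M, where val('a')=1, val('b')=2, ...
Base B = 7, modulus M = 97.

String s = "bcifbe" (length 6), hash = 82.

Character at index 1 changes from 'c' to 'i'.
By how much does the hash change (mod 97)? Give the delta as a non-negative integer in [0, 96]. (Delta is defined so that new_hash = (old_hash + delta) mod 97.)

Answer: 50

Derivation:
Delta formula: (val(new) - val(old)) * B^(n-1-k) mod M
  val('i') - val('c') = 9 - 3 = 6
  B^(n-1-k) = 7^4 mod 97 = 73
  Delta = 6 * 73 mod 97 = 50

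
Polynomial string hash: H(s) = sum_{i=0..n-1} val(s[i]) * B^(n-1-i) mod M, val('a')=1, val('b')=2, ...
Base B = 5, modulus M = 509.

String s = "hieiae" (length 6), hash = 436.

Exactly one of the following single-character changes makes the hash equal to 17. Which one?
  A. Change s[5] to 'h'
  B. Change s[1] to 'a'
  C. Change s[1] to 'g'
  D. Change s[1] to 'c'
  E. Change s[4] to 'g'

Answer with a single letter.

Option A: s[5]='e'->'h', delta=(8-5)*5^0 mod 509 = 3, hash=436+3 mod 509 = 439
Option B: s[1]='i'->'a', delta=(1-9)*5^4 mod 509 = 90, hash=436+90 mod 509 = 17 <-- target
Option C: s[1]='i'->'g', delta=(7-9)*5^4 mod 509 = 277, hash=436+277 mod 509 = 204
Option D: s[1]='i'->'c', delta=(3-9)*5^4 mod 509 = 322, hash=436+322 mod 509 = 249
Option E: s[4]='a'->'g', delta=(7-1)*5^1 mod 509 = 30, hash=436+30 mod 509 = 466

Answer: B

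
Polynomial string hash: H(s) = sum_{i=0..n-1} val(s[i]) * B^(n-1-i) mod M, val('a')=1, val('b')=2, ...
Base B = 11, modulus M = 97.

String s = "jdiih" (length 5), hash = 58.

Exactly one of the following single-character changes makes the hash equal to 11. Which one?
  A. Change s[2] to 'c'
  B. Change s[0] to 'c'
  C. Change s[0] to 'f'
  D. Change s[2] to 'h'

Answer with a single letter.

Option A: s[2]='i'->'c', delta=(3-9)*11^2 mod 97 = 50, hash=58+50 mod 97 = 11 <-- target
Option B: s[0]='j'->'c', delta=(3-10)*11^4 mod 97 = 42, hash=58+42 mod 97 = 3
Option C: s[0]='j'->'f', delta=(6-10)*11^4 mod 97 = 24, hash=58+24 mod 97 = 82
Option D: s[2]='i'->'h', delta=(8-9)*11^2 mod 97 = 73, hash=58+73 mod 97 = 34

Answer: A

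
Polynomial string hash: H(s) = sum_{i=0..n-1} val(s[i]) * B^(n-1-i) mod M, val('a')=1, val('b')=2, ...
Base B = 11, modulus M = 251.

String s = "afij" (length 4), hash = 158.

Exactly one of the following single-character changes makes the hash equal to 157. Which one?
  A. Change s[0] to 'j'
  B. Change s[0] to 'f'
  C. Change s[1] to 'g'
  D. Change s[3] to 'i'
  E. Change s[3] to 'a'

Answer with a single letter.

Option A: s[0]='a'->'j', delta=(10-1)*11^3 mod 251 = 182, hash=158+182 mod 251 = 89
Option B: s[0]='a'->'f', delta=(6-1)*11^3 mod 251 = 129, hash=158+129 mod 251 = 36
Option C: s[1]='f'->'g', delta=(7-6)*11^2 mod 251 = 121, hash=158+121 mod 251 = 28
Option D: s[3]='j'->'i', delta=(9-10)*11^0 mod 251 = 250, hash=158+250 mod 251 = 157 <-- target
Option E: s[3]='j'->'a', delta=(1-10)*11^0 mod 251 = 242, hash=158+242 mod 251 = 149

Answer: D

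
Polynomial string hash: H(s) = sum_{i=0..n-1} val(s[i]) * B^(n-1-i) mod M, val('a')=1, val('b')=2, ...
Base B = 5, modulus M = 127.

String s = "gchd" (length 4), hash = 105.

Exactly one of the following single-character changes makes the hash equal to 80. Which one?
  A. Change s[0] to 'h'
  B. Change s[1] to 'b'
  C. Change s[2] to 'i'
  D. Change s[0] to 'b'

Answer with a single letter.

Answer: B

Derivation:
Option A: s[0]='g'->'h', delta=(8-7)*5^3 mod 127 = 125, hash=105+125 mod 127 = 103
Option B: s[1]='c'->'b', delta=(2-3)*5^2 mod 127 = 102, hash=105+102 mod 127 = 80 <-- target
Option C: s[2]='h'->'i', delta=(9-8)*5^1 mod 127 = 5, hash=105+5 mod 127 = 110
Option D: s[0]='g'->'b', delta=(2-7)*5^3 mod 127 = 10, hash=105+10 mod 127 = 115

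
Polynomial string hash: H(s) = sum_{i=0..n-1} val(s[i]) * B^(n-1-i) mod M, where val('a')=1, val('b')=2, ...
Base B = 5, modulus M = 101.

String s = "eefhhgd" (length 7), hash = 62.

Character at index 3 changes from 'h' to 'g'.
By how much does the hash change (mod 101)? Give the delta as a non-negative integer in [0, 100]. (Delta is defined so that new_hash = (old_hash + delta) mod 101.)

Answer: 77

Derivation:
Delta formula: (val(new) - val(old)) * B^(n-1-k) mod M
  val('g') - val('h') = 7 - 8 = -1
  B^(n-1-k) = 5^3 mod 101 = 24
  Delta = -1 * 24 mod 101 = 77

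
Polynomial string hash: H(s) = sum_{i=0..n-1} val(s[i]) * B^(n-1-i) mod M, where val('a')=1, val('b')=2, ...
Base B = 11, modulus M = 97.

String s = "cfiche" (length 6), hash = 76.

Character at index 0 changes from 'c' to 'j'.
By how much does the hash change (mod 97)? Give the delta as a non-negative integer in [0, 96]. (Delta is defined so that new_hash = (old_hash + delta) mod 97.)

Delta formula: (val(new) - val(old)) * B^(n-1-k) mod M
  val('j') - val('c') = 10 - 3 = 7
  B^(n-1-k) = 11^5 mod 97 = 31
  Delta = 7 * 31 mod 97 = 23

Answer: 23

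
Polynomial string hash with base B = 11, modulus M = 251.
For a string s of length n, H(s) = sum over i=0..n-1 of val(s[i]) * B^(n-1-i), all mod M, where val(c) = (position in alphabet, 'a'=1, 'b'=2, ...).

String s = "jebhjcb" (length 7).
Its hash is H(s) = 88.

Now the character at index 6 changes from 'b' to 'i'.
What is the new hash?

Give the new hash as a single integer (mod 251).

Answer: 95

Derivation:
val('b') = 2, val('i') = 9
Position k = 6, exponent = n-1-k = 0
B^0 mod M = 11^0 mod 251 = 1
Delta = (9 - 2) * 1 mod 251 = 7
New hash = (88 + 7) mod 251 = 95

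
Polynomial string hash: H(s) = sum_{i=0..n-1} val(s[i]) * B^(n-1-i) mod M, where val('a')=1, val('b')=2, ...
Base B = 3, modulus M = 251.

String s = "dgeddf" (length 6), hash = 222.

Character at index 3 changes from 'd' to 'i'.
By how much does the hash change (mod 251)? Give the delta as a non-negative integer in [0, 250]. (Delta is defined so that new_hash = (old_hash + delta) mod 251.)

Answer: 45

Derivation:
Delta formula: (val(new) - val(old)) * B^(n-1-k) mod M
  val('i') - val('d') = 9 - 4 = 5
  B^(n-1-k) = 3^2 mod 251 = 9
  Delta = 5 * 9 mod 251 = 45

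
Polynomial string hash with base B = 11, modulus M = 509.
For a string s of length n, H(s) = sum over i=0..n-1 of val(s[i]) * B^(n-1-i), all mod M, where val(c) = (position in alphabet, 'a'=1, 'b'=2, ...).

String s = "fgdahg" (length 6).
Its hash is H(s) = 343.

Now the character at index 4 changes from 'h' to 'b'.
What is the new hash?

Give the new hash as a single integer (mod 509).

Answer: 277

Derivation:
val('h') = 8, val('b') = 2
Position k = 4, exponent = n-1-k = 1
B^1 mod M = 11^1 mod 509 = 11
Delta = (2 - 8) * 11 mod 509 = 443
New hash = (343 + 443) mod 509 = 277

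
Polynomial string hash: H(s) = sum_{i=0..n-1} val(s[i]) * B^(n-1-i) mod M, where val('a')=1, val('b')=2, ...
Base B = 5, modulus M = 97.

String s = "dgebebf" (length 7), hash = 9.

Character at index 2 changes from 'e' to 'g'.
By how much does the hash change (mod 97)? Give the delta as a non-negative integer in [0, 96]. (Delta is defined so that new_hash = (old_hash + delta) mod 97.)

Answer: 86

Derivation:
Delta formula: (val(new) - val(old)) * B^(n-1-k) mod M
  val('g') - val('e') = 7 - 5 = 2
  B^(n-1-k) = 5^4 mod 97 = 43
  Delta = 2 * 43 mod 97 = 86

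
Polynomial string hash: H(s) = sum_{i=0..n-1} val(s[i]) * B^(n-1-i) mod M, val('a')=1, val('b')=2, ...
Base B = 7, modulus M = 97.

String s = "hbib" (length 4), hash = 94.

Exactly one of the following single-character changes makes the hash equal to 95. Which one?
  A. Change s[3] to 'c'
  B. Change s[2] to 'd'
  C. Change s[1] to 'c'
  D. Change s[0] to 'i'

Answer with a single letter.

Option A: s[3]='b'->'c', delta=(3-2)*7^0 mod 97 = 1, hash=94+1 mod 97 = 95 <-- target
Option B: s[2]='i'->'d', delta=(4-9)*7^1 mod 97 = 62, hash=94+62 mod 97 = 59
Option C: s[1]='b'->'c', delta=(3-2)*7^2 mod 97 = 49, hash=94+49 mod 97 = 46
Option D: s[0]='h'->'i', delta=(9-8)*7^3 mod 97 = 52, hash=94+52 mod 97 = 49

Answer: A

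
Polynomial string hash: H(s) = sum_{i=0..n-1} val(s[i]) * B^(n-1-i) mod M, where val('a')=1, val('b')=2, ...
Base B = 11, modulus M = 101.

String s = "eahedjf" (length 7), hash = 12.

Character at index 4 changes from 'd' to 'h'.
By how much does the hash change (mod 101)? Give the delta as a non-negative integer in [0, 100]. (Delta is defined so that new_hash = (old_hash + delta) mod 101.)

Answer: 80

Derivation:
Delta formula: (val(new) - val(old)) * B^(n-1-k) mod M
  val('h') - val('d') = 8 - 4 = 4
  B^(n-1-k) = 11^2 mod 101 = 20
  Delta = 4 * 20 mod 101 = 80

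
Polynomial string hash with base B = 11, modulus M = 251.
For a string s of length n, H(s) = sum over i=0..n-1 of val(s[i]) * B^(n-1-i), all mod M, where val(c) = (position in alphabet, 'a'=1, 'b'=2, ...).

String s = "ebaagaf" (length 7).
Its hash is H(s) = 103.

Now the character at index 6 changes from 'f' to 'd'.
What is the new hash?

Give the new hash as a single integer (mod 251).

Answer: 101

Derivation:
val('f') = 6, val('d') = 4
Position k = 6, exponent = n-1-k = 0
B^0 mod M = 11^0 mod 251 = 1
Delta = (4 - 6) * 1 mod 251 = 249
New hash = (103 + 249) mod 251 = 101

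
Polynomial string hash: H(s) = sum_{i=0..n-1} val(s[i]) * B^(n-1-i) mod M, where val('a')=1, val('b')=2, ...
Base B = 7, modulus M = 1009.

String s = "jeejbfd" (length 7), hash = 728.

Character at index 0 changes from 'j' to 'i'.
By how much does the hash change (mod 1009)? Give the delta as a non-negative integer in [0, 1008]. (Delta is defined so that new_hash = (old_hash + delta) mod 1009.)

Delta formula: (val(new) - val(old)) * B^(n-1-k) mod M
  val('i') - val('j') = 9 - 10 = -1
  B^(n-1-k) = 7^6 mod 1009 = 605
  Delta = -1 * 605 mod 1009 = 404

Answer: 404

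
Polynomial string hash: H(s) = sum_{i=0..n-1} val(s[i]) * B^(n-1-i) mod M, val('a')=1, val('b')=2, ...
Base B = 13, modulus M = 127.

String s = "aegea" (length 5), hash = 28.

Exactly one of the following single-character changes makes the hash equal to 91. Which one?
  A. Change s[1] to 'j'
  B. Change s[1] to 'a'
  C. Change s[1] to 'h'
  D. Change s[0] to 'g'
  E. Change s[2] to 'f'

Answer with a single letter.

Answer: A

Derivation:
Option A: s[1]='e'->'j', delta=(10-5)*13^3 mod 127 = 63, hash=28+63 mod 127 = 91 <-- target
Option B: s[1]='e'->'a', delta=(1-5)*13^3 mod 127 = 102, hash=28+102 mod 127 = 3
Option C: s[1]='e'->'h', delta=(8-5)*13^3 mod 127 = 114, hash=28+114 mod 127 = 15
Option D: s[0]='a'->'g', delta=(7-1)*13^4 mod 127 = 43, hash=28+43 mod 127 = 71
Option E: s[2]='g'->'f', delta=(6-7)*13^2 mod 127 = 85, hash=28+85 mod 127 = 113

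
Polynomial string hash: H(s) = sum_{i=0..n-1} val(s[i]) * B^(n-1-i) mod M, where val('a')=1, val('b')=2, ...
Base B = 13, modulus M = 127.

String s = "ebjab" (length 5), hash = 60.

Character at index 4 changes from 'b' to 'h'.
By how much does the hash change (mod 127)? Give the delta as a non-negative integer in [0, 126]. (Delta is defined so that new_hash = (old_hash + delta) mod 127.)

Answer: 6

Derivation:
Delta formula: (val(new) - val(old)) * B^(n-1-k) mod M
  val('h') - val('b') = 8 - 2 = 6
  B^(n-1-k) = 13^0 mod 127 = 1
  Delta = 6 * 1 mod 127 = 6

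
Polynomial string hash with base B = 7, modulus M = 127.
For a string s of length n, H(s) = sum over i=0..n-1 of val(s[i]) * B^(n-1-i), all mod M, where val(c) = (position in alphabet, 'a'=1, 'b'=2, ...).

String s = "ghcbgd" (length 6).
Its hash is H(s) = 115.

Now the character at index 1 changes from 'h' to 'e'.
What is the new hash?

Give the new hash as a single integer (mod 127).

val('h') = 8, val('e') = 5
Position k = 1, exponent = n-1-k = 4
B^4 mod M = 7^4 mod 127 = 115
Delta = (5 - 8) * 115 mod 127 = 36
New hash = (115 + 36) mod 127 = 24

Answer: 24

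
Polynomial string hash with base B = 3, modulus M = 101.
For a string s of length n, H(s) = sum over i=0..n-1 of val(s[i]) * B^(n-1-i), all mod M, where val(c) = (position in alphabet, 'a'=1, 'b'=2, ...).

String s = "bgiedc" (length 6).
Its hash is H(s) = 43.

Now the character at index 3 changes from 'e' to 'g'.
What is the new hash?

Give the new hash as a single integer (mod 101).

Answer: 61

Derivation:
val('e') = 5, val('g') = 7
Position k = 3, exponent = n-1-k = 2
B^2 mod M = 3^2 mod 101 = 9
Delta = (7 - 5) * 9 mod 101 = 18
New hash = (43 + 18) mod 101 = 61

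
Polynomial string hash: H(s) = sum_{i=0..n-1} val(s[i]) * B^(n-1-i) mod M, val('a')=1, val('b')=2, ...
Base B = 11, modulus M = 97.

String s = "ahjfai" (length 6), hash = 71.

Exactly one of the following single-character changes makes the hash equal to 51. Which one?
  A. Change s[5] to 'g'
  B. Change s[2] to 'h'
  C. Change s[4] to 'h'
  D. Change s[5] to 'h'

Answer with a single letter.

Option A: s[5]='i'->'g', delta=(7-9)*11^0 mod 97 = 95, hash=71+95 mod 97 = 69
Option B: s[2]='j'->'h', delta=(8-10)*11^3 mod 97 = 54, hash=71+54 mod 97 = 28
Option C: s[4]='a'->'h', delta=(8-1)*11^1 mod 97 = 77, hash=71+77 mod 97 = 51 <-- target
Option D: s[5]='i'->'h', delta=(8-9)*11^0 mod 97 = 96, hash=71+96 mod 97 = 70

Answer: C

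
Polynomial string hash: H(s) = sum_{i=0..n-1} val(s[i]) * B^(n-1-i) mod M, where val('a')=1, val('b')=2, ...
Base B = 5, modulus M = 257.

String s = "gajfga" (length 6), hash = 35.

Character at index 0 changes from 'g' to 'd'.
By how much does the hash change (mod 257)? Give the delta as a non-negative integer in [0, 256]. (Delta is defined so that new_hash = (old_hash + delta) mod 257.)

Answer: 134

Derivation:
Delta formula: (val(new) - val(old)) * B^(n-1-k) mod M
  val('d') - val('g') = 4 - 7 = -3
  B^(n-1-k) = 5^5 mod 257 = 41
  Delta = -3 * 41 mod 257 = 134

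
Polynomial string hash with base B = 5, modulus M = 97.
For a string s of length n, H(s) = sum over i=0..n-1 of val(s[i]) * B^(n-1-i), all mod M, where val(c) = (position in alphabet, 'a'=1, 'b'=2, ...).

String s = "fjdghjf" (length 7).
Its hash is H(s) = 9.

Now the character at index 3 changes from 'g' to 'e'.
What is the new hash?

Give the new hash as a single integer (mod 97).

Answer: 50

Derivation:
val('g') = 7, val('e') = 5
Position k = 3, exponent = n-1-k = 3
B^3 mod M = 5^3 mod 97 = 28
Delta = (5 - 7) * 28 mod 97 = 41
New hash = (9 + 41) mod 97 = 50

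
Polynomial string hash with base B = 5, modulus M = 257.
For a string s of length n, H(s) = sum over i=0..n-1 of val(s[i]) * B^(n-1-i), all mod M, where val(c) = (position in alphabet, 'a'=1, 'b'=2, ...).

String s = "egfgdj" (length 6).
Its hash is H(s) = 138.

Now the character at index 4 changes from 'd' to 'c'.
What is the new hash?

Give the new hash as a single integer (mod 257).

val('d') = 4, val('c') = 3
Position k = 4, exponent = n-1-k = 1
B^1 mod M = 5^1 mod 257 = 5
Delta = (3 - 4) * 5 mod 257 = 252
New hash = (138 + 252) mod 257 = 133

Answer: 133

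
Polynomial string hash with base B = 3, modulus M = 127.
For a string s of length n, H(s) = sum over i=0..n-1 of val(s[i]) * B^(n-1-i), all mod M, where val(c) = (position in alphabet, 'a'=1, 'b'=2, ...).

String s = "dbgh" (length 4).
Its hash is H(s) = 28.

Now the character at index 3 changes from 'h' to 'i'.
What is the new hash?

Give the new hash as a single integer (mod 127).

val('h') = 8, val('i') = 9
Position k = 3, exponent = n-1-k = 0
B^0 mod M = 3^0 mod 127 = 1
Delta = (9 - 8) * 1 mod 127 = 1
New hash = (28 + 1) mod 127 = 29

Answer: 29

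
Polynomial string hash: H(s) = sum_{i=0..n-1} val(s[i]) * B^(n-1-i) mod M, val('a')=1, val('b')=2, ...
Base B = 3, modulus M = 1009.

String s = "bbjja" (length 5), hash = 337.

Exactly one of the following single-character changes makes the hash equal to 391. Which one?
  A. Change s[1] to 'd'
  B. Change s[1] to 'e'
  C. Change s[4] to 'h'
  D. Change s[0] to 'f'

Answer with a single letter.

Answer: A

Derivation:
Option A: s[1]='b'->'d', delta=(4-2)*3^3 mod 1009 = 54, hash=337+54 mod 1009 = 391 <-- target
Option B: s[1]='b'->'e', delta=(5-2)*3^3 mod 1009 = 81, hash=337+81 mod 1009 = 418
Option C: s[4]='a'->'h', delta=(8-1)*3^0 mod 1009 = 7, hash=337+7 mod 1009 = 344
Option D: s[0]='b'->'f', delta=(6-2)*3^4 mod 1009 = 324, hash=337+324 mod 1009 = 661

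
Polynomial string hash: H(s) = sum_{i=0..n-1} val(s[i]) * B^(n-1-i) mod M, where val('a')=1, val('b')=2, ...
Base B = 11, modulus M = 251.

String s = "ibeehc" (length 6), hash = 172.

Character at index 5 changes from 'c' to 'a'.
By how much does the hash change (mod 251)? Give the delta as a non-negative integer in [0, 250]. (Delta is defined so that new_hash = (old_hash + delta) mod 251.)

Delta formula: (val(new) - val(old)) * B^(n-1-k) mod M
  val('a') - val('c') = 1 - 3 = -2
  B^(n-1-k) = 11^0 mod 251 = 1
  Delta = -2 * 1 mod 251 = 249

Answer: 249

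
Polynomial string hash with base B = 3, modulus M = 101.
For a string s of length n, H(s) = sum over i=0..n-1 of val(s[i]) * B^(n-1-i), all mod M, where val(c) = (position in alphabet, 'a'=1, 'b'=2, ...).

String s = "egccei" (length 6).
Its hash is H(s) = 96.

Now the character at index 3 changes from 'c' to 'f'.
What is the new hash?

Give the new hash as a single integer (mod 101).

val('c') = 3, val('f') = 6
Position k = 3, exponent = n-1-k = 2
B^2 mod M = 3^2 mod 101 = 9
Delta = (6 - 3) * 9 mod 101 = 27
New hash = (96 + 27) mod 101 = 22

Answer: 22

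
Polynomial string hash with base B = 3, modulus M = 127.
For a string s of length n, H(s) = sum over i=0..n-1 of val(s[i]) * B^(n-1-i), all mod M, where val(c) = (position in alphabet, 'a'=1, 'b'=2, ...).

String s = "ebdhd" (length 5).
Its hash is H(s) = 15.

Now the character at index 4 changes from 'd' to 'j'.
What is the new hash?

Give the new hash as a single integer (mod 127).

Answer: 21

Derivation:
val('d') = 4, val('j') = 10
Position k = 4, exponent = n-1-k = 0
B^0 mod M = 3^0 mod 127 = 1
Delta = (10 - 4) * 1 mod 127 = 6
New hash = (15 + 6) mod 127 = 21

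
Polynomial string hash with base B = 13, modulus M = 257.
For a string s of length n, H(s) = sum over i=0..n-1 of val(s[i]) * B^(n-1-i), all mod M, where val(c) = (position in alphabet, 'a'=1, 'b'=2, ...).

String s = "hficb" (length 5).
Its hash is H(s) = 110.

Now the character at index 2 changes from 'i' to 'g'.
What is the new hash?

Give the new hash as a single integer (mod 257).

Answer: 29

Derivation:
val('i') = 9, val('g') = 7
Position k = 2, exponent = n-1-k = 2
B^2 mod M = 13^2 mod 257 = 169
Delta = (7 - 9) * 169 mod 257 = 176
New hash = (110 + 176) mod 257 = 29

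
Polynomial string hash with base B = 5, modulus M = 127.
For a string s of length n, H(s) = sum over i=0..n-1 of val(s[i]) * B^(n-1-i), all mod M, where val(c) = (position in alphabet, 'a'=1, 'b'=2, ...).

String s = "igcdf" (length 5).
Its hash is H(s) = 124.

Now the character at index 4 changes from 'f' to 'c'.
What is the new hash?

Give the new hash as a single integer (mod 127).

val('f') = 6, val('c') = 3
Position k = 4, exponent = n-1-k = 0
B^0 mod M = 5^0 mod 127 = 1
Delta = (3 - 6) * 1 mod 127 = 124
New hash = (124 + 124) mod 127 = 121

Answer: 121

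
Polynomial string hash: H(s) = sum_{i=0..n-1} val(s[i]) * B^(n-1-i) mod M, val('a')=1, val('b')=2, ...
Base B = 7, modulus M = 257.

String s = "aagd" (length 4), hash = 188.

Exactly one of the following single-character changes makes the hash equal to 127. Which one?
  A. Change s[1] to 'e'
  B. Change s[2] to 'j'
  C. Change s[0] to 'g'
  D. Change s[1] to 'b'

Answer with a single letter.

Option A: s[1]='a'->'e', delta=(5-1)*7^2 mod 257 = 196, hash=188+196 mod 257 = 127 <-- target
Option B: s[2]='g'->'j', delta=(10-7)*7^1 mod 257 = 21, hash=188+21 mod 257 = 209
Option C: s[0]='a'->'g', delta=(7-1)*7^3 mod 257 = 2, hash=188+2 mod 257 = 190
Option D: s[1]='a'->'b', delta=(2-1)*7^2 mod 257 = 49, hash=188+49 mod 257 = 237

Answer: A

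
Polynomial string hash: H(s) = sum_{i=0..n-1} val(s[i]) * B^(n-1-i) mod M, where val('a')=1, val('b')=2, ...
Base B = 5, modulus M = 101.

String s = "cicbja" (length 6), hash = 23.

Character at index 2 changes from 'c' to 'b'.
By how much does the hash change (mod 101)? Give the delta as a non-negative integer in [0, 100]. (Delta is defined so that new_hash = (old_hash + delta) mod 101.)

Delta formula: (val(new) - val(old)) * B^(n-1-k) mod M
  val('b') - val('c') = 2 - 3 = -1
  B^(n-1-k) = 5^3 mod 101 = 24
  Delta = -1 * 24 mod 101 = 77

Answer: 77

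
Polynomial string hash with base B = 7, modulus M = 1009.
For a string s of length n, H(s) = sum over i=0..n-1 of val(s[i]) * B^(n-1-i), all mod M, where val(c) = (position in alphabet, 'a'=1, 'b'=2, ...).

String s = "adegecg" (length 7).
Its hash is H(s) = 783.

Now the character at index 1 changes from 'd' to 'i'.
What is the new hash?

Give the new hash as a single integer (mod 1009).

Answer: 62

Derivation:
val('d') = 4, val('i') = 9
Position k = 1, exponent = n-1-k = 5
B^5 mod M = 7^5 mod 1009 = 663
Delta = (9 - 4) * 663 mod 1009 = 288
New hash = (783 + 288) mod 1009 = 62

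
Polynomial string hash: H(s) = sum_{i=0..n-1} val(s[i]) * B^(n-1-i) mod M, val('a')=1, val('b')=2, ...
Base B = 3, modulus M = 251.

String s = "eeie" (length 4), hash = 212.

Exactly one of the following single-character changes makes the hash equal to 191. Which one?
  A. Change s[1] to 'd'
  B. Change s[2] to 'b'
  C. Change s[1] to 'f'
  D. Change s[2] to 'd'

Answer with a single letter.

Answer: B

Derivation:
Option A: s[1]='e'->'d', delta=(4-5)*3^2 mod 251 = 242, hash=212+242 mod 251 = 203
Option B: s[2]='i'->'b', delta=(2-9)*3^1 mod 251 = 230, hash=212+230 mod 251 = 191 <-- target
Option C: s[1]='e'->'f', delta=(6-5)*3^2 mod 251 = 9, hash=212+9 mod 251 = 221
Option D: s[2]='i'->'d', delta=(4-9)*3^1 mod 251 = 236, hash=212+236 mod 251 = 197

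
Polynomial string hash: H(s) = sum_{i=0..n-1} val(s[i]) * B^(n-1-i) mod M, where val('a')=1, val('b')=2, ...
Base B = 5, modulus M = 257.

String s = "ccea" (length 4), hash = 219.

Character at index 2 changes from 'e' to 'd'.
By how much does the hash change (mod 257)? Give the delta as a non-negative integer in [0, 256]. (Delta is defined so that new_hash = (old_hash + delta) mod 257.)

Answer: 252

Derivation:
Delta formula: (val(new) - val(old)) * B^(n-1-k) mod M
  val('d') - val('e') = 4 - 5 = -1
  B^(n-1-k) = 5^1 mod 257 = 5
  Delta = -1 * 5 mod 257 = 252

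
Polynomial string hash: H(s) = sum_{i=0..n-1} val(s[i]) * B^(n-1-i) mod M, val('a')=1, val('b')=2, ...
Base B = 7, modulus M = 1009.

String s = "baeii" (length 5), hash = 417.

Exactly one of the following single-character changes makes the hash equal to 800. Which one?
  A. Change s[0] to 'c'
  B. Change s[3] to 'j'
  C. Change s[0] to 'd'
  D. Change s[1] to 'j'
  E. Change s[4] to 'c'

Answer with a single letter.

Option A: s[0]='b'->'c', delta=(3-2)*7^4 mod 1009 = 383, hash=417+383 mod 1009 = 800 <-- target
Option B: s[3]='i'->'j', delta=(10-9)*7^1 mod 1009 = 7, hash=417+7 mod 1009 = 424
Option C: s[0]='b'->'d', delta=(4-2)*7^4 mod 1009 = 766, hash=417+766 mod 1009 = 174
Option D: s[1]='a'->'j', delta=(10-1)*7^3 mod 1009 = 60, hash=417+60 mod 1009 = 477
Option E: s[4]='i'->'c', delta=(3-9)*7^0 mod 1009 = 1003, hash=417+1003 mod 1009 = 411

Answer: A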